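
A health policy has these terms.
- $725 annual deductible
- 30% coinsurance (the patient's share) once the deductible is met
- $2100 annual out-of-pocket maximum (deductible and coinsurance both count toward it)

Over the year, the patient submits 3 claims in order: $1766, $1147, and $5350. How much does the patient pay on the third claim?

$718.60

Claim 1 ($1766): $725 to deductible, leaving $1041; 30% of $1041 = $312.30. Patient pays $1037.30; OOP now $1037.30.
Claim 2 ($1147): deductible met; 30% of $1147 = $344.10. Patient owes $344.10 (running OOP $1381.40).
Claim 3 ($5350): deductible already satisfied, so patient's share is 30% × $5350 = $1605. OOP would hit $2986.40 > $2100, so the cap limits the patient to $2100 − $1381.40 = $718.60.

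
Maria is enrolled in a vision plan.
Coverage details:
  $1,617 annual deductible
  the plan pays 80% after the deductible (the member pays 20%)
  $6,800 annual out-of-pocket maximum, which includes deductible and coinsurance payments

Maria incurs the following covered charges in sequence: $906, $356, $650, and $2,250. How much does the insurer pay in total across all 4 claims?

Bill 1, $906: fully absorbed by the deductible. Member pays $906; OOP now $906. Insurer: $906 − $906 = $0.
Bill 2, $356: fully absorbed by the deductible. Member pays $356; OOP now $1,262. Plan pays $356 − $356 = $0.
Bill 3, $650: $355 to deductible, leaving $295; 20% of $295 = $59. Member owes $414 (running OOP $1,676). Insurer: $650 − $414 = $236.
Bill 4, $2,250: deductible already satisfied, so member's share is 20% × $2,250 = $450. Member pays $450; OOP now $2,126. Insurer: $2,250 − $450 = $1,800.
Insurer total = bills − member's total = $4,162 − $2,126 = $2,036.

$2,036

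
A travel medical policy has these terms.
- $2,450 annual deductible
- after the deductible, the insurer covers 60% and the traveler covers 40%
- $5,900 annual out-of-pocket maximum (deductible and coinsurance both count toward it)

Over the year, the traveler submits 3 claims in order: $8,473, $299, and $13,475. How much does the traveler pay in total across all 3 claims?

Claim 1 — $8,473: $2,450 finishes the deductible; $6,023 goes to coinsurance; coinsurance $6,023 × 40% = $2,409.20. Traveler owes $4,859.20 (running OOP $4,859.20).
Claim 2 — $299: deductible met; 40% of $299 = $119.60. Traveler owes $119.60 (running OOP $4,978.80).
Claim 3 — $13,475: deductible already satisfied, so traveler's share is 40% × $13,475 = $5,390. Adding that to $4,978.80 gives $10,368.80, past the $5,900 cap; traveler pays only $5,900 − $4,978.80 = $921.20.
Total paid by the traveler: $4,859.20 + $119.60 + $921.20 = $5,900.

$5,900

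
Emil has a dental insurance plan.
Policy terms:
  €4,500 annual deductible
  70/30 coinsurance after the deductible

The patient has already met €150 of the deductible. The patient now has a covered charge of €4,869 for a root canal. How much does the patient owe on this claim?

Deductible still to meet: €4,500 − €150 = €4,350.
That leaves €4,869 − €4,350 = €519 for coinsurance.
Coinsurance: €519 × 30% = €155.70.
That puts the patient's cost at €4,350 + €155.70 = €4,505.70.

€4,505.70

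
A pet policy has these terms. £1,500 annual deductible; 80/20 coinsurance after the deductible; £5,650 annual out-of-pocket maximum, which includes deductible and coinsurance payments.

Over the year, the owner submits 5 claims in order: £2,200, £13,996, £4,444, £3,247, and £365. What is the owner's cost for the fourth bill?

#1 (£2,200): £1,500 finishes the deductible; £700 goes to coinsurance; owner's 20% is £140. Owner owes £1,640 (running OOP £1,640).
#2 (£13,996): 20% coinsurance on £13,996 = £2,799.20. Owner owes £2,799.20 (running OOP £4,439.20).
#3 (£4,444): deductible met; 20% of £4,444 = £888.80. Owner owes £888.80 (running OOP £5,328).
#4 (£3,247): 20% coinsurance on £3,247 = £649.40. Adding that to £5,328 gives £5,977.40, past the £5,650 cap; owner pays only £5,650 − £5,328 = £322.

£322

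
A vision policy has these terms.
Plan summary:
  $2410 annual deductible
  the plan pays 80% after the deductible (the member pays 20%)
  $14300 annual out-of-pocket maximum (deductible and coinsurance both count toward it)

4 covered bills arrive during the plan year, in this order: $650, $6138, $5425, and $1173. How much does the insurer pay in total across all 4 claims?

Bill 1, $650: fully absorbed by the deductible. Member pays $650; OOP now $650. Plan pays $650 − $650 = $0.
Bill 2, $6138: $1760 finishes the deductible; $4378 goes to coinsurance; member's 20% is $875.60. Member pays $2635.60; OOP now $3285.60. Insurer: $6138 − $2635.60 = $3502.40.
Bill 3, $5425: deductible already satisfied, so member's share is 20% × $5425 = $1085. Member pays $1085; OOP now $4370.60. Insurer: $5425 − $1085 = $4340.
Bill 4, $1173: deductible met; 20% of $1173 = $234.60. Member pays $234.60; OOP now $4605.20. Plan pays $1173 − $234.60 = $938.40.
Insurer total: $0 + $3502.40 + $4340 + $938.40 = $8780.80.

$8780.80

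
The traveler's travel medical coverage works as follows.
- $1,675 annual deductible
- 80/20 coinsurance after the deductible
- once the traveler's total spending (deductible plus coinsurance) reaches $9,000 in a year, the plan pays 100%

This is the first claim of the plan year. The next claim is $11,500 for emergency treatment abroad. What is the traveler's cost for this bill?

Deductible not yet touched, so the first $1,675 of the bill goes to the deductible.
The remaining $9,825 (= $11,500 − $1,675) moves to coinsurance.
Coinsurance: $9,825 × 20% = $1,965.
That puts the traveler's cost at $1,675 + $1,965 = $3,640 before any cap.
Cumulative spending $0 + $3,640 = $3,640 stays under the $9,000 maximum.

$3,640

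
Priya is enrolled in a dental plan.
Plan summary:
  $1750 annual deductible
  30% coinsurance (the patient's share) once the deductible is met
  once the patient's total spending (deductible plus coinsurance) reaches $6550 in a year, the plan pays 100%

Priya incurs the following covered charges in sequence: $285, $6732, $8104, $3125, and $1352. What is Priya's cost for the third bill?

$2431.20

Bill 1, $285: entire amount goes to the deductible. Cost to patient: $285. OOP to date $285.
Bill 2, $6732: $1465 to deductible, leaving $5267; coinsurance $5267 × 30% = $1580.10. Patient owes $3045.10 (running OOP $3330.10).
Bill 3, $8104: 30% coinsurance on $8104 = $2431.20. Cost to patient: $2431.20. OOP to date $5761.30.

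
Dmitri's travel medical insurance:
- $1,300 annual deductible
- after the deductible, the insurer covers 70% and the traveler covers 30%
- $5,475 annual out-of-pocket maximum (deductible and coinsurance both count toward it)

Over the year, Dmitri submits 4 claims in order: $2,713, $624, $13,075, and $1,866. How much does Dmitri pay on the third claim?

$3,563.90

Claim 1 — $2,713: deductible takes $1,300, $1,413 remains; 30% of $1,413 = $423.90. Traveler owes $1,723.90 (running OOP $1,723.90).
Claim 2 — $624: 30% coinsurance on $624 = $187.20. Traveler pays $187.20; OOP now $1,911.10.
Claim 3 — $13,075: deductible already satisfied, so traveler's share is 30% × $13,075 = $3,922.50. That would push OOP to $5,833.60, over the $5,475 cap, so traveler pays $5,475 − $1,911.10 = $3,563.90.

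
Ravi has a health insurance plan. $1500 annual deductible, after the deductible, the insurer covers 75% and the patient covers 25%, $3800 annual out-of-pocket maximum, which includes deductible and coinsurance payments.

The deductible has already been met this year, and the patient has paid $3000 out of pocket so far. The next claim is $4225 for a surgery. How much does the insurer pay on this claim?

$3425

With the deductible met, the entire $4225 is subject to coinsurance.
Coinsurance: $4225 × 25% = $1056.25.
That would bring total out-of-pocket to $4056.25, past the $3800 cap. The patient is capped at $3800 − $3000 = $800 on this claim.
The insurer covers the remainder: $4225 − $800 = $3425.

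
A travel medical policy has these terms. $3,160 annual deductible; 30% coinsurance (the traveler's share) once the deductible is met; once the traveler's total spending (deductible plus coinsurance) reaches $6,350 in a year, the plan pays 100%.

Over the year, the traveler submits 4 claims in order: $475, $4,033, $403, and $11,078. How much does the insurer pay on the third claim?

#1 ($475): all of it applies to the deductible. Cost to traveler: $475. OOP to date $475. Plan pays $475 − $475 = $0.
#2 ($4,033): $2,685 finishes the deductible; $1,348 goes to coinsurance; traveler's 30% is $404.40. Traveler pays $3,089.40; OOP now $3,564.40. Insurer: $4,033 − $3,089.40 = $943.60.
#3 ($403): 30% coinsurance on $403 = $120.90. Cost to traveler: $120.90. OOP to date $3,685.30. Insurer: $403 − $120.90 = $282.10.

$282.10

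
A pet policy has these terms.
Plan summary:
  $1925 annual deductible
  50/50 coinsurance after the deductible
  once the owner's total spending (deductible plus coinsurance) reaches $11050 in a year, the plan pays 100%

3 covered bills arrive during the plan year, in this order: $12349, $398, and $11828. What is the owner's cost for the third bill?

Claim 1 ($12349): deductible takes $1925, $10424 remains; coinsurance $10424 × 50% = $5212. Owner owes $7137 (running OOP $7137).
Claim 2 ($398): deductible met; 50% of $398 = $199. Cost to owner: $199. OOP to date $7336.
Claim 3 ($11828): 50% coinsurance on $11828 = $5914. OOP would hit $13250 > $11050, so the cap limits the owner to $11050 − $7336 = $3714.

$3714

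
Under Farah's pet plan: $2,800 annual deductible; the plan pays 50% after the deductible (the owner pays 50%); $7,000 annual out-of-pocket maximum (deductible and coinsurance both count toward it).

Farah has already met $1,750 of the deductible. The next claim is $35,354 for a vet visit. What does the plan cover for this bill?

$1,750 of the $2,800 deductible is already met, leaving $1,050.
After the $1,050 deductible portion, $35,354 − $1,050 = $34,304 is subject to coinsurance.
50% of $34,304 = $17,152 falls to the owner.
That puts the owner's cost at $1,050 + $17,152 = $18,202 before any cap.
Year-to-date out-of-pocket would reach $1,750 + $18,202 = $19,952, above the $7,000 maximum, so the owner pays only $7,000 − $1,750 = $5,250.
The insurer covers the remainder: $35,354 − $5,250 = $30,104.

$30,104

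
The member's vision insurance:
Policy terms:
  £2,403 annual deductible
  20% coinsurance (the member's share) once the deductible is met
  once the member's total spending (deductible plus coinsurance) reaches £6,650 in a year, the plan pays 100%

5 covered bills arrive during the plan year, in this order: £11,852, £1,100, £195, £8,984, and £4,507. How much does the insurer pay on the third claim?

£156

Claim 1 (£11,852): £2,403 to deductible, leaving £9,449; member's 20% is £1,889.80. Member pays £4,292.80; OOP now £4,292.80. Insurer: £11,852 − £4,292.80 = £7,559.20.
Claim 2 (£1,100): 20% coinsurance on £1,100 = £220. Member pays £220; OOP now £4,512.80. Plan pays £1,100 − £220 = £880.
Claim 3 (£195): deductible already satisfied, so member's share is 20% × £195 = £39. Member pays £39; OOP now £4,551.80. Plan pays £195 − £39 = £156.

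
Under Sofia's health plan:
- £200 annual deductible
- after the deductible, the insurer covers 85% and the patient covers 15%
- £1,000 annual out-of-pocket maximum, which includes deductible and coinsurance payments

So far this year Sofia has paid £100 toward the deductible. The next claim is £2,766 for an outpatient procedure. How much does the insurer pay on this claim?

£2,266.10

Remaining deductible: £200 − £100 = £100.
After the £100 deductible portion, £2,766 − £100 = £2,666 is subject to coinsurance.
Patient's 15% share of £2,666 is £399.90.
That puts the patient's cost at £100 + £399.90 = £499.90 before any cap.
Cumulative spending £100 + £499.90 = £599.90 stays under the £1,000 maximum.
Insurer pays the balance: £2,766 − £499.90 = £2,266.10.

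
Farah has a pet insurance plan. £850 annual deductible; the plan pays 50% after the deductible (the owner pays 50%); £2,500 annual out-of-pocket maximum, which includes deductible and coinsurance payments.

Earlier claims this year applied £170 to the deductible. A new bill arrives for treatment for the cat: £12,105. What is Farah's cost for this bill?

£170 of the £850 deductible is already met, leaving £680.
After the £680 deductible portion, £12,105 − £680 = £11,425 is subject to coinsurance.
Coinsurance: £11,425 × 50% = £5,712.50.
So the owner owes £680 + £5,712.50 = £6,392.50 before any cap.
Adding £6,392.50 to the £170 already spent would give £6,562.50, which exceeds the £2,500 cap; the owner pays just £2,500 − £170 = £2,330.

£2,330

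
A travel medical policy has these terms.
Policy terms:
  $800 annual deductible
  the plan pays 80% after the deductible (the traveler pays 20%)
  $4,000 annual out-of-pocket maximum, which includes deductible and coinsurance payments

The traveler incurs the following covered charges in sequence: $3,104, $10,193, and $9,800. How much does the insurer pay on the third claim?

Claim 1 — $3,104: $800 to deductible, leaving $2,304; 20% of $2,304 = $460.80. Cost to traveler: $1,260.80. OOP to date $1,260.80. Plan pays $3,104 − $1,260.80 = $1,843.20.
Claim 2 — $10,193: deductible already satisfied, so traveler's share is 20% × $10,193 = $2,038.60. Traveler owes $2,038.60 (running OOP $3,299.40). Insurer: $10,193 − $2,038.60 = $8,154.40.
Claim 3 — $9,800: deductible already satisfied, so traveler's share is 20% × $9,800 = $1,960. Adding that to $3,299.40 gives $5,259.40, past the $4,000 cap; traveler pays only $4,000 − $3,299.40 = $700.60. Plan pays $9,800 − $700.60 = $9,099.40.

$9,099.40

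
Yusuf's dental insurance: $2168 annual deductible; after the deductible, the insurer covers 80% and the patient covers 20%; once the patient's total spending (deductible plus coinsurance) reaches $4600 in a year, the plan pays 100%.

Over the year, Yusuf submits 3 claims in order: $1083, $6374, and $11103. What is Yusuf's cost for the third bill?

#1 ($1083): entire amount goes to the deductible. Patient pays $1083; OOP now $1083.
#2 ($6374): $1085 finishes the deductible; $5289 goes to coinsurance; patient's 20% is $1057.80. Cost to patient: $2142.80. OOP to date $3225.80.
#3 ($11103): 20% coinsurance on $11103 = $2220.60. OOP would hit $5446.40 > $4600, so the cap limits the patient to $4600 − $3225.80 = $1374.20.

$1374.20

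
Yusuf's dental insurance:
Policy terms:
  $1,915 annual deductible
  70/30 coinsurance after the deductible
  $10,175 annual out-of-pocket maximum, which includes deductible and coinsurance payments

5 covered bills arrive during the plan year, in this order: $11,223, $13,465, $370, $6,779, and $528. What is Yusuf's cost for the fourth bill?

$1,317.10

#1 ($11,223): deductible takes $1,915, $9,308 remains; coinsurance $9,308 × 30% = $2,792.40. Patient pays $4,707.40; OOP now $4,707.40.
#2 ($13,465): deductible met; 30% of $13,465 = $4,039.50. Cost to patient: $4,039.50. OOP to date $8,746.90.
#3 ($370): deductible met; 30% of $370 = $111. Cost to patient: $111. OOP to date $8,857.90.
#4 ($6,779): deductible met; 30% of $6,779 = $2,033.70. That would push OOP to $10,891.60, over the $10,175 cap, so patient pays $10,175 − $8,857.90 = $1,317.10.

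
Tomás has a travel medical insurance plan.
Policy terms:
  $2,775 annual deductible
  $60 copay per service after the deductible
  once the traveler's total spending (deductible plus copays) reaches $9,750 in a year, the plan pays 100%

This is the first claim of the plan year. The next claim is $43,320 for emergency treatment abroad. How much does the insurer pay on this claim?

The full $2,775 deductible is still open; $2,775 of this bill applies to it.
After the $2,775 deductible portion, $43,320 − $2,775 = $40,545 is subject to the copay.
Copay on this service: $60.
That puts the traveler's cost at $2,775 + $60 = $2,835 before any cap.
Year-to-date out-of-pocket becomes $0 + $2,835 = $2,835, still under the $9,750 maximum, so no cap applies.
Insurer pays the balance: $43,320 − $2,835 = $40,485.

$40,485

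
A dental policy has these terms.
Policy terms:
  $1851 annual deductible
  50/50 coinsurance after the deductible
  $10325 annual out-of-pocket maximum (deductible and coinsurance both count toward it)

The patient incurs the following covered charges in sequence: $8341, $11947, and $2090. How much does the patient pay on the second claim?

$5229

Claim 1 — $8341: $1851 finishes the deductible; $6490 goes to coinsurance; coinsurance $6490 × 50% = $3245. Patient owes $5096 (running OOP $5096).
Claim 2 — $11947: deductible met; 50% of $11947 = $5973.50. That would push OOP to $11069.50, over the $10325 cap, so patient pays $10325 − $5096 = $5229.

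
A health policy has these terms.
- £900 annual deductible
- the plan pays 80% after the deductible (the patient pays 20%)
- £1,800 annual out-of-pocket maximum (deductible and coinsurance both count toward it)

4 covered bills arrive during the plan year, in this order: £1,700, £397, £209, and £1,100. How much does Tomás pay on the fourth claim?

£220

Claim 1 (£1,700): £900 to deductible, leaving £800; coinsurance £800 × 20% = £160. Cost to patient: £1,060. OOP to date £1,060.
Claim 2 (£397): deductible met; 20% of £397 = £79.40. Patient pays £79.40; OOP now £1,139.40.
Claim 3 (£209): deductible met; 20% of £209 = £41.80. Cost to patient: £41.80. OOP to date £1,181.20.
Claim 4 (£1,100): deductible met; 20% of £1,100 = £220. Cost to patient: £220. OOP to date £1,401.20.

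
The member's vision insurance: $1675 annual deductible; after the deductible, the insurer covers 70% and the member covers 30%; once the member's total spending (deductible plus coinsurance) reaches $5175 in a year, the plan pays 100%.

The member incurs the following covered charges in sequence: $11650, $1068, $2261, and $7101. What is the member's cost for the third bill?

$187.10

Claim 1 ($11650): deductible takes $1675, $9975 remains; coinsurance $9975 × 30% = $2992.50. Member pays $4667.50; OOP now $4667.50.
Claim 2 ($1068): 30% coinsurance on $1068 = $320.40. Cost to member: $320.40. OOP to date $4987.90.
Claim 3 ($2261): deductible already satisfied, so member's share is 30% × $2261 = $678.30. OOP would hit $5666.20 > $5175, so the cap limits the member to $5175 − $4987.90 = $187.10.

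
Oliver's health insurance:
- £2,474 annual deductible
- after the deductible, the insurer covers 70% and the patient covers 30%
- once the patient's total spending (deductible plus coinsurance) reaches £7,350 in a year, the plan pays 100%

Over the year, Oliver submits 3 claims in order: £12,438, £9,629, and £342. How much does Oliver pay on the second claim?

Bill 1, £12,438: £2,474 finishes the deductible; £9,964 goes to coinsurance; patient's 30% is £2,989.20. Patient pays £5,463.20; OOP now £5,463.20.
Bill 2, £9,629: 30% coinsurance on £9,629 = £2,888.70. That would push OOP to £8,351.90, over the £7,350 cap, so patient pays £7,350 − £5,463.20 = £1,886.80.

£1,886.80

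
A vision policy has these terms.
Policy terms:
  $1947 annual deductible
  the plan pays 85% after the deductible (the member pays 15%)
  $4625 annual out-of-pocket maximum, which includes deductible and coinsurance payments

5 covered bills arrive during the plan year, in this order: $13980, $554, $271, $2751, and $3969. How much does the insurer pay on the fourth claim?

Claim 1 ($13980): $1947 finishes the deductible; $12033 goes to coinsurance; coinsurance $12033 × 15% = $1804.95. Cost to member: $3751.95. OOP to date $3751.95. Insurer: $13980 − $3751.95 = $10228.05.
Claim 2 ($554): deductible already satisfied, so member's share is 15% × $554 = $83.10. Member pays $83.10; OOP now $3835.05. Insurer: $554 − $83.10 = $470.90.
Claim 3 ($271): 15% coinsurance on $271 = $40.65. Cost to member: $40.65. OOP to date $3875.70. Insurer: $271 − $40.65 = $230.35.
Claim 4 ($2751): deductible already satisfied, so member's share is 15% × $2751 = $412.65. Cost to member: $412.65. OOP to date $4288.35. Plan pays $2751 − $412.65 = $2338.35.

$2338.35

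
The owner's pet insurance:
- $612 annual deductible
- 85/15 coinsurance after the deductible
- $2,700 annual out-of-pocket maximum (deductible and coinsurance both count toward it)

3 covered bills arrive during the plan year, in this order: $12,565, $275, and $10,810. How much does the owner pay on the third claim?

#1 ($12,565): $612 to deductible, leaving $11,953; owner's 15% is $1,792.95. Owner pays $2,404.95; OOP now $2,404.95.
#2 ($275): deductible met; 15% of $275 = $41.25. Owner owes $41.25 (running OOP $2,446.20).
#3 ($10,810): 15% coinsurance on $10,810 = $1,621.50. OOP would hit $4,067.70 > $2,700, so the cap limits the owner to $2,700 − $2,446.20 = $253.80.

$253.80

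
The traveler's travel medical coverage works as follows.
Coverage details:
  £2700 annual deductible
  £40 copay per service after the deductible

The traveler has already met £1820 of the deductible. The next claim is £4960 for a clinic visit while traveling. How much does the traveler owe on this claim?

£920

Remaining deductible: £2700 − £1820 = £880.
After the £880 deductible portion, £4960 − £880 = £4080 is subject to the copay.
Copay on this service: £40.
That puts the traveler's cost at £880 + £40 = £920.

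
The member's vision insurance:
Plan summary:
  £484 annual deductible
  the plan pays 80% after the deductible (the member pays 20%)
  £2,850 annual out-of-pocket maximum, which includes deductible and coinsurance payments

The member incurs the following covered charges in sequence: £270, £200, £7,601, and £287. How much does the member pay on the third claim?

Claim 1 (£270): fully absorbed by the deductible. Cost to member: £270. OOP to date £270.
Claim 2 (£200): all of it applies to the deductible. Cost to member: £200. OOP to date £470.
Claim 3 (£7,601): £14 finishes the deductible; £7,587 goes to coinsurance; 20% of £7,587 = £1,517.40. Member pays £1,531.40; OOP now £2,001.40.

£1,531.40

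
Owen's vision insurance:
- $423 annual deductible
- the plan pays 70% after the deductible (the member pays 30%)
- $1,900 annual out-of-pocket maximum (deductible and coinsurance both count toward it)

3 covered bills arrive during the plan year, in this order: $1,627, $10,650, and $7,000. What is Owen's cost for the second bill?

#1 ($1,627): $423 finishes the deductible; $1,204 goes to coinsurance; member's 30% is $361.20. Member pays $784.20; OOP now $784.20.
#2 ($10,650): 30% coinsurance on $10,650 = $3,195. OOP would hit $3,979.20 > $1,900, so the cap limits the member to $1,900 − $784.20 = $1,115.80.

$1,115.80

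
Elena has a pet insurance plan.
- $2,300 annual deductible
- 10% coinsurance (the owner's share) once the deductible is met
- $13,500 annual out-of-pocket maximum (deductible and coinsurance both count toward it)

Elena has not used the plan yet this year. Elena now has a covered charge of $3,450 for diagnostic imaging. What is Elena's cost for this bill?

Nothing has been paid toward the $2,300 deductible, so the first $2,300 of this charge is applied there.
That leaves $3,450 − $2,300 = $1,150 for coinsurance.
Owner's 10% share of $1,150 is $115.
Owner responsibility before any cap: $2,300 + $115 = $2,415.
Total out-of-pocket so far would be $0 + $2,415 = $2,415, below the $13,500 cap — no reduction.

$2,415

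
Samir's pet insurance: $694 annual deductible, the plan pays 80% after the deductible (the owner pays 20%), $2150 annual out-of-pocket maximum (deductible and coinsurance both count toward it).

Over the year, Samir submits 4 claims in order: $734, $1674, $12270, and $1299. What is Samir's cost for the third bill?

Bill 1, $734: deductible takes $694, $40 remains; coinsurance $40 × 20% = $8. Cost to owner: $702. OOP to date $702.
Bill 2, $1674: deductible met; 20% of $1674 = $334.80. Owner pays $334.80; OOP now $1036.80.
Bill 3, $12270: deductible met; 20% of $12270 = $2454. OOP would hit $3490.80 > $2150, so the cap limits the owner to $2150 − $1036.80 = $1113.20.

$1113.20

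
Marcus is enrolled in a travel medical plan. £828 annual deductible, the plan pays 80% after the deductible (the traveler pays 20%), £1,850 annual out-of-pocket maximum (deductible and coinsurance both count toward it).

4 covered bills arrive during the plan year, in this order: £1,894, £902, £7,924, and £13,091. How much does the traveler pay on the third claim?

£628.40

Claim 1 — £1,894: £828 finishes the deductible; £1,066 goes to coinsurance; traveler's 20% is £213.20. Traveler pays £1,041.20; OOP now £1,041.20.
Claim 2 — £902: 20% coinsurance on £902 = £180.40. Traveler owes £180.40 (running OOP £1,221.60).
Claim 3 — £7,924: deductible already satisfied, so traveler's share is 20% × £7,924 = £1,584.80. That would push OOP to £2,806.40, over the £1,850 cap, so traveler pays £1,850 − £1,221.60 = £628.40.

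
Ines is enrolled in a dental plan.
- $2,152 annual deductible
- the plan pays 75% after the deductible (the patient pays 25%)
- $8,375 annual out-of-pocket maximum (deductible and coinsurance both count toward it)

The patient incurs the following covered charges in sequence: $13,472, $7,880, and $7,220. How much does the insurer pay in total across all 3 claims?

#1 ($13,472): $2,152 to deductible, leaving $11,320; coinsurance $11,320 × 25% = $2,830. Cost to patient: $4,982. OOP to date $4,982. Plan pays $13,472 − $4,982 = $8,490.
#2 ($7,880): deductible met; 25% of $7,880 = $1,970. Patient pays $1,970; OOP now $6,952. Plan pays $7,880 − $1,970 = $5,910.
#3 ($7,220): deductible met; 25% of $7,220 = $1,805. Adding that to $6,952 gives $8,757, past the $8,375 cap; patient pays only $8,375 − $6,952 = $1,423. Insurer: $7,220 − $1,423 = $5,797.
Insurer total = bills − patient's total = $28,572 − $8,375 = $20,197.

$20,197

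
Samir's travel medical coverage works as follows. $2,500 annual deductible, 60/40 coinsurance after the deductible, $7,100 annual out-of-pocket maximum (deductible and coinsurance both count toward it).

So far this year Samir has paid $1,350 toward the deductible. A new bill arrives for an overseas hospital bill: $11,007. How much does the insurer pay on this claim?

$5,914.20

$1,350 of the $2,500 deductible is already met, leaving $1,150.
After the $1,150 deductible portion, $11,007 − $1,150 = $9,857 is subject to coinsurance.
Coinsurance: $9,857 × 40% = $3,942.80.
So the traveler owes $1,150 + $3,942.80 = $5,092.80 before any cap.
Cumulative spending $1,350 + $5,092.80 = $6,442.80 stays under the $7,100 maximum.
Insurer pays the balance: $11,007 − $5,092.80 = $5,914.20.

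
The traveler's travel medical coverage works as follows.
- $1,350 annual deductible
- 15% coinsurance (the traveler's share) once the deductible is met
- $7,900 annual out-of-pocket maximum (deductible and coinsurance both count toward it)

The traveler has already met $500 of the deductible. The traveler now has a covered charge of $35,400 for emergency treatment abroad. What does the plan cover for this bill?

$500 of the $1,350 deductible is already met, leaving $850.
That leaves $35,400 − $850 = $34,550 for coinsurance.
Traveler's 15% share of $34,550 is $5,182.50.
Traveler responsibility before any cap: $850 + $5,182.50 = $6,032.50.
Cumulative spending $500 + $6,032.50 = $6,532.50 stays under the $7,900 maximum.
Insurer pays the balance: $35,400 − $6,032.50 = $29,367.50.

$29,367.50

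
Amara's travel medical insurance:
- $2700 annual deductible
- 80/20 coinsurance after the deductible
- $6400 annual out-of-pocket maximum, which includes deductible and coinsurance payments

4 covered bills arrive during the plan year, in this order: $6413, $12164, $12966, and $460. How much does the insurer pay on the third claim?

$12441.40

Claim 1 — $6413: $2700 to deductible, leaving $3713; traveler's 20% is $742.60. Cost to traveler: $3442.60. OOP to date $3442.60. Insurer: $6413 − $3442.60 = $2970.40.
Claim 2 — $12164: 20% coinsurance on $12164 = $2432.80. Cost to traveler: $2432.80. OOP to date $5875.40. Insurer: $12164 − $2432.80 = $9731.20.
Claim 3 — $12966: deductible met; 20% of $12966 = $2593.20. Adding that to $5875.40 gives $8468.60, past the $6400 cap; traveler pays only $6400 − $5875.40 = $524.60. Plan pays $12966 − $524.60 = $12441.40.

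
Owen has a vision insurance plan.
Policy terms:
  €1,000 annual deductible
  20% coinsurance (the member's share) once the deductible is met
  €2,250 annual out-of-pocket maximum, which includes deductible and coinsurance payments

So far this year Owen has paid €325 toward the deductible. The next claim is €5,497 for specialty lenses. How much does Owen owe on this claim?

€1,639.40

€325 of the €1,000 deductible is already met, leaving €675.
The remaining €4,822 (= €5,497 − €675) moves to coinsurance.
20% of €4,822 = €964.40 falls to the member.
Member responsibility before any cap: €675 + €964.40 = €1,639.40.
Total out-of-pocket so far would be €325 + €1,639.40 = €1,964.40, below the €2,250 cap — no reduction.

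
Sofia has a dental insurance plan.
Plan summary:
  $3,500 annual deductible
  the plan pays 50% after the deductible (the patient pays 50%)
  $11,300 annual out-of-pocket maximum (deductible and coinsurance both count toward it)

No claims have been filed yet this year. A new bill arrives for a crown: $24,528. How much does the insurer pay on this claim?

Deductible not yet touched, so the first $3,500 of the bill goes to the deductible.
That leaves $24,528 − $3,500 = $21,028 for coinsurance.
50% of $21,028 = $10,514 falls to the patient.
So the patient owes $3,500 + $10,514 = $14,014 before any cap.
Year-to-date out-of-pocket would reach $0 + $14,014 = $14,014, above the $11,300 maximum, so the patient pays only $11,300 − $0 = $11,300.
The insurer covers the remainder: $24,528 − $11,300 = $13,228.

$13,228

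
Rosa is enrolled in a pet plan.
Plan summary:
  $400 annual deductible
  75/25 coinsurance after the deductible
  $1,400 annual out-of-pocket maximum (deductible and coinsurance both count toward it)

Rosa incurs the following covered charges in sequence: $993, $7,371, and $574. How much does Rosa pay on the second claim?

$851.75

Claim 1 ($993): $400 finishes the deductible; $593 goes to coinsurance; coinsurance $593 × 25% = $148.25. Cost to owner: $548.25. OOP to date $548.25.
Claim 2 ($7,371): deductible met; 25% of $7,371 = $1,842.75. OOP would hit $2,391 > $1,400, so the cap limits the owner to $1,400 − $548.25 = $851.75.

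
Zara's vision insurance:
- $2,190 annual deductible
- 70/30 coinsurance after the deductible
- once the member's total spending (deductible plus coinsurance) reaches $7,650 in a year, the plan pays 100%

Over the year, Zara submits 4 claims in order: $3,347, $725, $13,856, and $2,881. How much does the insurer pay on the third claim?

$9,699.20

Bill 1, $3,347: $2,190 finishes the deductible; $1,157 goes to coinsurance; 30% of $1,157 = $347.10. Cost to member: $2,537.10. OOP to date $2,537.10. Plan pays $3,347 − $2,537.10 = $809.90.
Bill 2, $725: 30% coinsurance on $725 = $217.50. Member pays $217.50; OOP now $2,754.60. Plan pays $725 − $217.50 = $507.50.
Bill 3, $13,856: 30% coinsurance on $13,856 = $4,156.80. Member owes $4,156.80 (running OOP $6,911.40). Insurer: $13,856 − $4,156.80 = $9,699.20.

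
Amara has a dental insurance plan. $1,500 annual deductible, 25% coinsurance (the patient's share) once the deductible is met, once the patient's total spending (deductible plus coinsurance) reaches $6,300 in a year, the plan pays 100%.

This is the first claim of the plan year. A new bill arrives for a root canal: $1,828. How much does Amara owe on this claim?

$1,582

Deductible not yet touched, so the first $1,500 of the bill goes to the deductible.
After the $1,500 deductible portion, $1,828 − $1,500 = $328 is subject to coinsurance.
25% of $328 = $82 falls to the patient.
That puts the patient's cost at $1,500 + $82 = $1,582 before any cap.
Year-to-date out-of-pocket becomes $0 + $1,582 = $1,582, still under the $6,300 maximum, so no cap applies.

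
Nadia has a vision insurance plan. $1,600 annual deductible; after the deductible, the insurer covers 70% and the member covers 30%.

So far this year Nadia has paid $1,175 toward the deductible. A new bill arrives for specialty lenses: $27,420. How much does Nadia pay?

Remaining deductible: $1,600 − $1,175 = $425.
After the $425 deductible portion, $27,420 − $425 = $26,995 is subject to coinsurance.
30% of $26,995 = $8,098.50 falls to the member.
That puts the member's cost at $425 + $8,098.50 = $8,523.50.

$8,523.50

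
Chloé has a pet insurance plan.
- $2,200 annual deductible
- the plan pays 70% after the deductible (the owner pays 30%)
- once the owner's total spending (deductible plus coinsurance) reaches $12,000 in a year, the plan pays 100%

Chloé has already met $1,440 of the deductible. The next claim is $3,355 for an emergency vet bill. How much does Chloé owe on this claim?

Deductible still to meet: $2,200 − $1,440 = $760.
The remaining $2,595 (= $3,355 − $760) moves to coinsurance.
30% of $2,595 = $778.50 falls to the owner.
So the owner owes $760 + $778.50 = $1,538.50 before any cap.
Total out-of-pocket so far would be $1,440 + $1,538.50 = $2,978.50, below the $12,000 cap — no reduction.

$1,538.50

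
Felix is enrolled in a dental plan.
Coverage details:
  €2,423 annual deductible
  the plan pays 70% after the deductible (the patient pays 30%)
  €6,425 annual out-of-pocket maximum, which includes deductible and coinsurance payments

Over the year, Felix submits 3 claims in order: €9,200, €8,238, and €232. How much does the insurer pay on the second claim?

€6,269.10

Claim 1 — €9,200: €2,423 to deductible, leaving €6,777; 30% of €6,777 = €2,033.10. Patient owes €4,456.10 (running OOP €4,456.10). Insurer: €9,200 − €4,456.10 = €4,743.90.
Claim 2 — €8,238: 30% coinsurance on €8,238 = €2,471.40. Adding that to €4,456.10 gives €6,927.50, past the €6,425 cap; patient pays only €6,425 − €4,456.10 = €1,968.90. Insurer: €8,238 − €1,968.90 = €6,269.10.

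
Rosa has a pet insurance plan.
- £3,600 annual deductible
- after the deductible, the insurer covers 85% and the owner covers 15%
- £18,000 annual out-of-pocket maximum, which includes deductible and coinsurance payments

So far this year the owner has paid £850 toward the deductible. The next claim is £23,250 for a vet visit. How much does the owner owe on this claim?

Remaining deductible: £3,600 − £850 = £2,750.
After the £2,750 deductible portion, £23,250 − £2,750 = £20,500 is subject to coinsurance.
Owner's 15% share of £20,500 is £3,075.
That puts the owner's cost at £2,750 + £3,075 = £5,825 before any cap.
Year-to-date out-of-pocket becomes £850 + £5,825 = £6,675, still under the £18,000 maximum, so no cap applies.

£5,825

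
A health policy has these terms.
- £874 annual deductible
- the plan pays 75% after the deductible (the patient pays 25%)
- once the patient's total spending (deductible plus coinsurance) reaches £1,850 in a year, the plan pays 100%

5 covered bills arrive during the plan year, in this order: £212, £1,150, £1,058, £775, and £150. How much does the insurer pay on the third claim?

Claim 1 (£212): entire amount goes to the deductible. Patient pays £212; OOP now £212. Plan pays £212 − £212 = £0.
Claim 2 (£1,150): £662 finishes the deductible; £488 goes to coinsurance; 25% of £488 = £122. Cost to patient: £784. OOP to date £996. Insurer: £1,150 − £784 = £366.
Claim 3 (£1,058): 25% coinsurance on £1,058 = £264.50. Cost to patient: £264.50. OOP to date £1,260.50. Insurer: £1,058 − £264.50 = £793.50.

£793.50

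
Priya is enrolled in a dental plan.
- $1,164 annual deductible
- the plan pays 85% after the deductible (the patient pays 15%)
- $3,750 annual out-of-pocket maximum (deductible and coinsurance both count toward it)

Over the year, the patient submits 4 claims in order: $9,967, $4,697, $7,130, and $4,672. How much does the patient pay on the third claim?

Bill 1, $9,967: $1,164 finishes the deductible; $8,803 goes to coinsurance; coinsurance $8,803 × 15% = $1,320.45. Cost to patient: $2,484.45. OOP to date $2,484.45.
Bill 2, $4,697: 15% coinsurance on $4,697 = $704.55. Patient owes $704.55 (running OOP $3,189).
Bill 3, $7,130: deductible met; 15% of $7,130 = $1,069.50. That would push OOP to $4,258.50, over the $3,750 cap, so patient pays $3,750 − $3,189 = $561.

$561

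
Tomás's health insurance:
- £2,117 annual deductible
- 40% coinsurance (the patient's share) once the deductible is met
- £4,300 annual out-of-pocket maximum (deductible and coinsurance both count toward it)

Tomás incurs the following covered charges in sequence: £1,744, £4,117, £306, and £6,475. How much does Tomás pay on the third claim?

#1 (£1,744): all of it applies to the deductible. Patient pays £1,744; OOP now £1,744.
#2 (£4,117): £373 finishes the deductible; £3,744 goes to coinsurance; patient's 40% is £1,497.60. Patient pays £1,870.60; OOP now £3,614.60.
#3 (£306): 40% coinsurance on £306 = £122.40. Patient owes £122.40 (running OOP £3,737).

£122.40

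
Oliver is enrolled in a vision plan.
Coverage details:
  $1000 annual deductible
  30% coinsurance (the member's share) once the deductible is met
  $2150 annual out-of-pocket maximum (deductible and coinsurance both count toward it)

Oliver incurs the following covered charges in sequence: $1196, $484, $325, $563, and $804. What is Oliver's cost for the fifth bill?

Claim 1 — $1196: $1000 to deductible, leaving $196; coinsurance $196 × 30% = $58.80. Member pays $1058.80; OOP now $1058.80.
Claim 2 — $484: deductible already satisfied, so member's share is 30% × $484 = $145.20. Cost to member: $145.20. OOP to date $1204.
Claim 3 — $325: deductible met; 30% of $325 = $97.50. Cost to member: $97.50. OOP to date $1301.50.
Claim 4 — $563: 30% coinsurance on $563 = $168.90. Member owes $168.90 (running OOP $1470.40).
Claim 5 — $804: deductible met; 30% of $804 = $241.20. Member pays $241.20; OOP now $1711.60.

$241.20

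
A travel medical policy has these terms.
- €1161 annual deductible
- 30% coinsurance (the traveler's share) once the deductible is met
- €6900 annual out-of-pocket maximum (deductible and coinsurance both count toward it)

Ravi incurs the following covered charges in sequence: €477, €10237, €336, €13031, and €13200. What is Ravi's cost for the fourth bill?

Bill 1, €477: entire amount goes to the deductible. Cost to traveler: €477. OOP to date €477.
Bill 2, €10237: deductible takes €684, €9553 remains; traveler's 30% is €2865.90. Traveler pays €3549.90; OOP now €4026.90.
Bill 3, €336: deductible already satisfied, so traveler's share is 30% × €336 = €100.80. Traveler owes €100.80 (running OOP €4127.70).
Bill 4, €13031: 30% coinsurance on €13031 = €3909.30. OOP would hit €8037 > €6900, so the cap limits the traveler to €6900 − €4127.70 = €2772.30.

€2772.30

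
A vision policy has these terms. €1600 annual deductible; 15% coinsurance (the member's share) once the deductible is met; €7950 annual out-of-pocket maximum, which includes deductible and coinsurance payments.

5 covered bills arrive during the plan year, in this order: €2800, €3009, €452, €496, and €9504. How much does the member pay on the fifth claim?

Bill 1, €2800: deductible takes €1600, €1200 remains; 15% of €1200 = €180. Cost to member: €1780. OOP to date €1780.
Bill 2, €3009: deductible already satisfied, so member's share is 15% × €3009 = €451.35. Cost to member: €451.35. OOP to date €2231.35.
Bill 3, €452: deductible met; 15% of €452 = €67.80. Member owes €67.80 (running OOP €2299.15).
Bill 4, €496: deductible already satisfied, so member's share is 15% × €496 = €74.40. Member owes €74.40 (running OOP €2373.55).
Bill 5, €9504: deductible met; 15% of €9504 = €1425.60. Cost to member: €1425.60. OOP to date €3799.15.

€1425.60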